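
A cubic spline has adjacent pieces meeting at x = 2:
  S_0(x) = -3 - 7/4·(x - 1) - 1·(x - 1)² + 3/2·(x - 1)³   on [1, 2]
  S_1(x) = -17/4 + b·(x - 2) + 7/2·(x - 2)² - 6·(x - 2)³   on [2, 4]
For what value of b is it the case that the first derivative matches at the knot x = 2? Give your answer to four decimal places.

0.7500

S_0'(x) = -7/4 - 2·(x - 1) + 9/2·(x - 1)², so S_0'(2) = 3/4. On the right, S_1'(2) = b, so b = 3/4.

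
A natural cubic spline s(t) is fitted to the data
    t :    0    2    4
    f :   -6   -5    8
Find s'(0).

-1

Put σ_i = s'' at the i-th knot. Here h = (2, 2) and Δ = (1/2, 13/2), so the interior equations h_(i-1)·σ_(i-1) + 2(h_(i-1)+h_i)·σ_i + h_i·σ_(i+1) = 6(Δ_i − Δ_(i-1)) read
  2·σ_0 + 8·σ_1 + 2·σ_2 = 6(Δ_1 - Δ_0) = 36
Natural end conditions: σ_0 = σ_2 = 0.
Forward elimination and back-substitution give σ_0 = 0, σ_1 = 9/2, σ_2 = 0.
On [0, 2], s'(t) = b_0 + 2c_0·t + 3d_0·t² with b_0 = Δ_0 - h_0(2σ_0 + σ_1)/6 = -1, c_0 = σ_0/2 = 0, d_0 = (σ_1 - σ_0)/(6h_0) = 3/8. So s'(0) = -1.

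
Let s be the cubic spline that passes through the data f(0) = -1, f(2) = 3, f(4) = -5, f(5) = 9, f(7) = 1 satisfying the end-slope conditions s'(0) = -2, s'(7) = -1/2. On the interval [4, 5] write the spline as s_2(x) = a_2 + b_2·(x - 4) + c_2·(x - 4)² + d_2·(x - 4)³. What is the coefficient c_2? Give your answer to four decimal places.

Let m_i = s''(x_i). Step sizes h_i = 2, 2, 1, 2; slopes of the chords Δ_i = (y_(i+1) - y_i)/h_i = 2, -4, 14, -4.
  2·m_0 + 8·m_1 + 2·m_2 = 6(Δ_1 - Δ_0) = -36
  2·m_1 + 6·m_2 + 1·m_3 = 6(Δ_2 - Δ_1) = 108
  1·m_2 + 6·m_3 + 2·m_4 = 6(Δ_3 - Δ_2) = -108
Clamped end conditions give two more equations: 2h_0·m_0 + h_0·m_1 = 6(Δ_0 - s'(0)) = 24 and h_3·m_3 + 2h_3·m_4 = 6(s'(7) - Δ_3) = 21.
Forward elimination and back-substitution give m_0 = 1635/122, m_1 = -903/61, m_2 = 3393/122, m_3 = -1785/61, m_4 = 4851/244.
On [4, 5], with s_2(x) = a_2 + b_2·(x - 4) + c_2·(x - 4)² + d_2·(x - 4)³: c_2 = m_2/2 = 3393/244, d_2 = (m_3 - m_2)/(6h_2) = -2321/244, b_2 = Δ_2 - h_2(2m_2 + m_3)/6 = 586/61.

13.9057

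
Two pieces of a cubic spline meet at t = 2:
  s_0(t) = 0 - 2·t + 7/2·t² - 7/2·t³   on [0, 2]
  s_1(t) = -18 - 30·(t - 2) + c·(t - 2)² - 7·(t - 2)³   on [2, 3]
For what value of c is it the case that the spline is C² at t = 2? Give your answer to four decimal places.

-17.5000

s_0''(t) = 7 - 21·t, so s_0''(2) = -35. On the right, s_1''(2) = 2c, so c = -35/2.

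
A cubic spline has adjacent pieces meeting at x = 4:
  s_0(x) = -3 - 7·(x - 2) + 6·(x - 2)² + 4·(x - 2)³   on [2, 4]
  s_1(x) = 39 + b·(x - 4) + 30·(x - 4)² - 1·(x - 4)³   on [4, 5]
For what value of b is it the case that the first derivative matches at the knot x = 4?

65

s_0'(x) = -7 + 12·(x - 2) + 12·(x - 2)², so s_0'(4) = 65. On the right, s_1'(4) = b, so b = 65.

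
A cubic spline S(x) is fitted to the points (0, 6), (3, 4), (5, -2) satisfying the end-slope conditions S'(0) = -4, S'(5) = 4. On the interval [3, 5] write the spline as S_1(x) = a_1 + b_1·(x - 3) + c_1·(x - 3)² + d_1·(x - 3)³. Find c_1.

-3

With m_i denoting the second derivative at x_i, h_i = 3, 2, and Δ_i = (y_(i+1) − y_i)/h_i = -2/3, -3:
  3·m_0 + 10·m_1 + 2·m_2 = 6(Δ_1 - Δ_0) = -14
Clamped end conditions give two more equations: 2h_0·m_0 + h_0·m_1 = 6(Δ_0 - S'(0)) = 20 and h_1·m_1 + 2h_1·m_2 = 6(S'(5) - Δ_1) = 42.
Solving the tridiagonal system: m_0 = 19/3, m_1 = -6, m_2 = 27/2.
On [3, 5], with S_1(x) = a_1 + b_1·(x - 3) + c_1·(x - 3)² + d_1·(x - 3)³: c_1 = m_1/2 = -3, d_1 = (m_2 - m_1)/(6h_1) = 13/8, b_1 = Δ_1 - h_1(2m_1 + m_2)/6 = -7/2.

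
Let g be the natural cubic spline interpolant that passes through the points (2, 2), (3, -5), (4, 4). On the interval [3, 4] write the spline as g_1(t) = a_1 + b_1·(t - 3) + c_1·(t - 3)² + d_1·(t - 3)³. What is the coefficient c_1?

12

Write M_i for g''(x_i). With h_i = 1, 1 and divided differences Δ_i = -7, 9, the continuity of g' gives the tridiagonal system
  1·M_0 + 4·M_1 + 1·M_2 = 6(Δ_1 - Δ_0) = 96
Natural end conditions: M_0 = M_2 = 0.
Solving: M_0 = 0, M_1 = 24, M_2 = 0.
On [3, 4], with g_1(t) = a_1 + b_1·(t - 3) + c_1·(t - 3)² + d_1·(t - 3)³: c_1 = M_1/2 = 12, d_1 = (M_2 - M_1)/(6h_1) = -4, b_1 = Δ_1 - h_1(2M_1 + M_2)/6 = 1.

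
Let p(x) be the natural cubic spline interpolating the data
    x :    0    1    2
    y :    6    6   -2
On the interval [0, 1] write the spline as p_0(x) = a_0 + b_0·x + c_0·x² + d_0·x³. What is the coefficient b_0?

2

Write m_i for p''(x_i). With h_i = 1, 1 and divided differences Δ_i = 0, -8, the continuity of p' gives the tridiagonal system
  1·m_0 + 4·m_1 + 1·m_2 = 6(Δ_1 - Δ_0) = -48
Natural end conditions: m_0 = m_2 = 0.
Hence m_0 = 0, m_1 = -12, m_2 = 0.
On [0, 1], with p_0(x) = a_0 + b_0·x + c_0·x² + d_0·x³: c_0 = m_0/2 = 0, d_0 = (m_1 - m_0)/(6h_0) = -2, b_0 = Δ_0 - h_0(2m_0 + m_1)/6 = 2.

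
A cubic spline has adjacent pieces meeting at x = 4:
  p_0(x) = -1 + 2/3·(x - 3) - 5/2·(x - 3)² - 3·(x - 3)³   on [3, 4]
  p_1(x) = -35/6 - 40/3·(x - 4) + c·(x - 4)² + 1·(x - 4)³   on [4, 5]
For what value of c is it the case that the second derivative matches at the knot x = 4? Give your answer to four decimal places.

p_0''(x) = -5 - 18·(x - 3), so p_0''(4) = -23. On the right, p_1''(4) = 2c, so c = -23/2.

-11.5000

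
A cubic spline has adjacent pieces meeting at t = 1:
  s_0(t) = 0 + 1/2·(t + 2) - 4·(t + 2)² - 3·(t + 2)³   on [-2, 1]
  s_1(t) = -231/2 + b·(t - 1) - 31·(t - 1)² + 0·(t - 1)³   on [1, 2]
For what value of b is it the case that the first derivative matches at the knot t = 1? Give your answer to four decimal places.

-104.5000

s_0'(t) = 1/2 - 8·(t + 2) - 9·(t + 2)², so s_0'(1) = -209/2. On the right, s_1'(1) = b, so b = -209/2.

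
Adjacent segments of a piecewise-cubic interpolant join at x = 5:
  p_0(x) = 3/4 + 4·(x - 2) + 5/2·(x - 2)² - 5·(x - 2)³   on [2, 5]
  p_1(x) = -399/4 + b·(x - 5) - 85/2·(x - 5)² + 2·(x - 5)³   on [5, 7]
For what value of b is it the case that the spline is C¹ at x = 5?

p_0'(x) = 4 + 5·(x - 2) - 15·(x - 2)², so p_0'(5) = -116. On the right, p_1'(5) = b, so b = -116.

-116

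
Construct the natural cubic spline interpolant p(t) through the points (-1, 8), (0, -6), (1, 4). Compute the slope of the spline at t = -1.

Write σ_i for p''(x_i). With h_i = 1, 1 and divided differences Δ_i = -14, 10, the continuity of p' gives the tridiagonal system
  1·σ_0 + 4·σ_1 + 1·σ_2 = 6(Δ_1 - Δ_0) = 144
Natural end conditions: σ_0 = σ_2 = 0.
Solving: σ_0 = 0, σ_1 = 36, σ_2 = 0.
On [-1, 0], p'(t) = b_0 + 2c_0·(t + 1) + 3d_0·(t + 1)² with b_0 = Δ_0 - h_0(2σ_0 + σ_1)/6 = -20, c_0 = σ_0/2 = 0, d_0 = (σ_1 - σ_0)/(6h_0) = 6. So p'(-1) = -20.

-20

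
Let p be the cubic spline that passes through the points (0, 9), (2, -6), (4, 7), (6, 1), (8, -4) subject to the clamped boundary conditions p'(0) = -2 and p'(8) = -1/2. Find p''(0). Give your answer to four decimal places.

-17.1964

Let M_i = p''(x_i). Step sizes h_i = 2, 2, 2, 2; slopes of the chords Δ_i = (y_(i+1) - y_i)/h_i = -15/2, 13/2, -3, -5/2.
  2·M_0 + 8·M_1 + 2·M_2 = 6(Δ_1 - Δ_0) = 84
  2·M_1 + 8·M_2 + 2·M_3 = 6(Δ_2 - Δ_1) = -57
  2·M_2 + 8·M_3 + 2·M_4 = 6(Δ_3 - Δ_2) = 3
Clamped end conditions give two more equations: 2h_0·M_0 + h_0·M_1 = 6(Δ_0 - p'(0)) = -33 and h_3·M_3 + 2h_3·M_4 = 6(p'(8) - Δ_3) = 12.
Solving: M_0 = -963/56, M_1 = 501/28, M_2 = -99/8, M_3 = 87/28, M_4 = 81/56.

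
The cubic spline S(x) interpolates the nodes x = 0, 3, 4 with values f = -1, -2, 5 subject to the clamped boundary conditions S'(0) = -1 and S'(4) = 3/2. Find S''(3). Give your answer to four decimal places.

9.7500

Write σ_i for S''(x_i). With h_i = 3, 1 and divided differences Δ_i = -1/3, 7, the continuity of S' gives the tridiagonal system
  3·σ_0 + 8·σ_1 + 1·σ_2 = 6(Δ_1 - Δ_0) = 44
Clamped end conditions give two more equations: 2h_0·σ_0 + h_0·σ_1 = 6(Δ_0 - S'(0)) = 4 and h_1·σ_1 + 2h_1·σ_2 = 6(S'(4) - Δ_1) = -33.
Forward elimination and back-substitution give σ_0 = -101/24, σ_1 = 39/4, σ_2 = -171/8.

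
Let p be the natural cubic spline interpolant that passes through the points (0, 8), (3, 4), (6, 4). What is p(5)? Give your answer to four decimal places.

Put M_i = p'' at the i-th knot. Here h = (3, 3) and Δ = (-4/3, 0), so the interior equations h_(i-1)·M_(i-1) + 2(h_(i-1)+h_i)·M_i + h_i·M_(i+1) = 6(Δ_i − Δ_(i-1)) read
  3·M_0 + 12·M_1 + 3·M_2 = 6(Δ_1 - Δ_0) = 8
Natural end conditions: M_0 = M_2 = 0.
Hence M_0 = 0, M_1 = 2/3, M_2 = 0.
On [3, 6], p(t) = 4 - 2/3·(t - 3) + 1/3·(t - 3)² - 1/27·(t - 3)³.
With (t - 3) = 2: p(5) = 100/27.

3.7037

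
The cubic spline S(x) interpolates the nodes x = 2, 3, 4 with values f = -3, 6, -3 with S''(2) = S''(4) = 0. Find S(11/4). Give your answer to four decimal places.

5.2266

With σ_i denoting the second derivative at x_i, h_i = 1, 1, and Δ_i = (y_(i+1) − y_i)/h_i = 9, -9:
  1·σ_0 + 4·σ_1 + 1·σ_2 = 6(Δ_1 - Δ_0) = -108
Natural end conditions: σ_0 = σ_2 = 0.
Solving: σ_0 = 0, σ_1 = -27, σ_2 = 0.
On [2, 3], S(x) = -3 + 27/2·(x - 2) + 0·(x - 2)² - 9/2·(x - 2)³.
With (x - 2) = 3/4: S(11/4) = 669/128.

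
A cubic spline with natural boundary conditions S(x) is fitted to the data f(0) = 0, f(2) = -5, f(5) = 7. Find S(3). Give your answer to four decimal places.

Write σ_i for S''(x_i). With h_i = 2, 3 and divided differences Δ_i = -5/2, 4, the continuity of S' gives the tridiagonal system
  2·σ_0 + 10·σ_1 + 3·σ_2 = 6(Δ_1 - Δ_0) = 39
Natural end conditions: σ_0 = σ_2 = 0.
Forward elimination and back-substitution give σ_0 = 0, σ_1 = 39/10, σ_2 = 0.
On [2, 5], S(x) = -5 + 1/10·(x - 2) + 39/20·(x - 2)² - 13/60·(x - 2)³.
With (x - 2) = 1: S(3) = -19/6.

-3.1667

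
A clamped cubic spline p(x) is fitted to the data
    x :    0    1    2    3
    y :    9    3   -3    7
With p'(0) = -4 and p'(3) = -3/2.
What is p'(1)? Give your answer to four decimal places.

-9.4333

Write M_i for p''(x_i). With h_i = 1, 1, 1 and divided differences Δ_i = -6, -6, 10, the continuity of p' gives the tridiagonal system
  1·M_0 + 4·M_1 + 1·M_2 = 6(Δ_1 - Δ_0) = 0
  1·M_1 + 4·M_2 + 1·M_3 = 6(Δ_2 - Δ_1) = 96
Clamped end conditions give two more equations: 2h_0·M_0 + h_0·M_1 = 6(Δ_0 - p'(0)) = -12 and h_2·M_2 + 2h_2·M_3 = 6(p'(3) - Δ_2) = -69.
Hence M_0 = -17/15, M_1 = -146/15, M_2 = 601/15, M_3 = -818/15.
On [1, 2], p'(x) = b_1 + 2c_1·(x - 1) + 3d_1·(x - 1)² with b_1 = Δ_1 - h_1(2M_1 + M_2)/6 = -283/30, c_1 = M_1/2 = -73/15, d_1 = (M_2 - M_1)/(6h_1) = 83/10. So p'(1) = -283/30.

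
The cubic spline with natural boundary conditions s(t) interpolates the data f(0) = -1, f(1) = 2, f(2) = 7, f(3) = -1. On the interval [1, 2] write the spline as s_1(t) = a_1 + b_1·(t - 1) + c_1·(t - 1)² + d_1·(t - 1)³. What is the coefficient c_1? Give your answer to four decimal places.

4.2000

Write M_i for s''(x_i). With h_i = 1, 1, 1 and divided differences Δ_i = 3, 5, -8, the continuity of s' gives the tridiagonal system
  1·M_0 + 4·M_1 + 1·M_2 = 6(Δ_1 - Δ_0) = 12
  1·M_1 + 4·M_2 + 1·M_3 = 6(Δ_2 - Δ_1) = -78
Natural end conditions: M_0 = M_3 = 0.
Hence M_0 = 0, M_1 = 42/5, M_2 = -108/5, M_3 = 0.
On [1, 2], with s_1(t) = a_1 + b_1·(t - 1) + c_1·(t - 1)² + d_1·(t - 1)³: c_1 = M_1/2 = 21/5, d_1 = (M_2 - M_1)/(6h_1) = -5, b_1 = Δ_1 - h_1(2M_1 + M_2)/6 = 29/5.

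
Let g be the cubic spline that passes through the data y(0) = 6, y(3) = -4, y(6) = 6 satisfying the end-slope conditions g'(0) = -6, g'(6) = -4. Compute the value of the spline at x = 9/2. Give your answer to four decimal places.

3.4375

With m_i denoting the second derivative at x_i, h_i = 3, 3, and Δ_i = (y_(i+1) − y_i)/h_i = -10/3, 10/3:
  3·m_0 + 12·m_1 + 3·m_2 = 6(Δ_1 - Δ_0) = 40
Clamped end conditions give two more equations: 2h_0·m_0 + h_0·m_1 = 6(Δ_0 - g'(0)) = 16 and h_1·m_1 + 2h_1·m_2 = 6(g'(6) - Δ_1) = -44.
Solving: m_0 = -1/3, m_1 = 6, m_2 = -31/3.
On [3, 6], g(x) = -4 + 5/2·(x - 3) + 3·(x - 3)² - 49/54·(x - 3)³.
With (x - 3) = 3/2: g(9/2) = 55/16.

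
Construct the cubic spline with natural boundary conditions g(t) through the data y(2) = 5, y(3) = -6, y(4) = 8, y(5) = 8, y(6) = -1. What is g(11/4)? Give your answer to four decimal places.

Write σ_i for g''(x_i). With h_i = 1, 1, 1, 1 and divided differences Δ_i = -11, 14, 0, -9, the continuity of g' gives the tridiagonal system
  1·σ_0 + 4·σ_1 + 1·σ_2 = 6(Δ_1 - Δ_0) = 150
  1·σ_1 + 4·σ_2 + 1·σ_3 = 6(Δ_2 - Δ_1) = -84
  1·σ_2 + 4·σ_3 + 1·σ_4 = 6(Δ_3 - Δ_2) = -54
Natural end conditions: σ_0 = σ_4 = 0.
Hence σ_0 = 0, σ_1 = 633/14, σ_2 = -216/7, σ_3 = -81/14, σ_4 = 0.
On [2, 3], g(t) = 5 - 519/28·(t - 2) + 0·(t - 2)² + 211/28·(t - 2)³.
With (t - 2) = 3/4: g(11/4) = -1465/256.

-5.7227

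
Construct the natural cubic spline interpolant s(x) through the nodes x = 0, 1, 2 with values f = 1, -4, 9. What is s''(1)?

27

Put M_i = s'' at the i-th knot. Here h = (1, 1) and Δ = (-5, 13), so the interior equations h_(i-1)·M_(i-1) + 2(h_(i-1)+h_i)·M_i + h_i·M_(i+1) = 6(Δ_i − Δ_(i-1)) read
  1·M_0 + 4·M_1 + 1·M_2 = 6(Δ_1 - Δ_0) = 108
Natural end conditions: M_0 = M_2 = 0.
Hence M_0 = 0, M_1 = 27, M_2 = 0.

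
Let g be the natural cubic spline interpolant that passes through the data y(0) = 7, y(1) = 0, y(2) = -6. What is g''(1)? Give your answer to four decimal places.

Let m_i = g''(x_i). Step sizes h_i = 1, 1; slopes of the chords Δ_i = (y_(i+1) - y_i)/h_i = -7, -6.
  1·m_0 + 4·m_1 + 1·m_2 = 6(Δ_1 - Δ_0) = 6
Natural end conditions: m_0 = m_2 = 0.
Forward elimination and back-substitution give m_0 = 0, m_1 = 3/2, m_2 = 0.

1.5000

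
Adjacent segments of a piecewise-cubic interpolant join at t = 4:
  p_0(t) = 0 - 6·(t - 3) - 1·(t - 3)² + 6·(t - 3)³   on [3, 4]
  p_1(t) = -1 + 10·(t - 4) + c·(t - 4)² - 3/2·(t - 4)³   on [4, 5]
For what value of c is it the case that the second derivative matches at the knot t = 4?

p_0''(t) = -2 + 36·(t - 3), so p_0''(4) = 34. On the right, p_1''(4) = 2c, so c = 17.

17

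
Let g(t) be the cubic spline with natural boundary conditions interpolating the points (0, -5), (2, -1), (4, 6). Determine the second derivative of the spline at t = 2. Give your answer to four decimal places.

With M_i denoting the second derivative at x_i, h_i = 2, 2, and Δ_i = (y_(i+1) − y_i)/h_i = 2, 7/2:
  2·M_0 + 8·M_1 + 2·M_2 = 6(Δ_1 - Δ_0) = 9
Natural end conditions: M_0 = M_2 = 0.
Solving the tridiagonal system: M_0 = 0, M_1 = 9/8, M_2 = 0.

1.1250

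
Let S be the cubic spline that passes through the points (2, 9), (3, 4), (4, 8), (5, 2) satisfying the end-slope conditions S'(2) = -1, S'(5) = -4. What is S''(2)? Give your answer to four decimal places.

-25.2000

Let m_i = S''(x_i). Step sizes h_i = 1, 1, 1; slopes of the chords Δ_i = (y_(i+1) - y_i)/h_i = -5, 4, -6.
  1·m_0 + 4·m_1 + 1·m_2 = 6(Δ_1 - Δ_0) = 54
  1·m_1 + 4·m_2 + 1·m_3 = 6(Δ_2 - Δ_1) = -60
Clamped end conditions give two more equations: 2h_0·m_0 + h_0·m_1 = 6(Δ_0 - S'(2)) = -24 and h_2·m_2 + 2h_2·m_3 = 6(S'(5) - Δ_2) = 12.
Solving the tridiagonal system: m_0 = -126/5, m_1 = 132/5, m_2 = -132/5, m_3 = 96/5.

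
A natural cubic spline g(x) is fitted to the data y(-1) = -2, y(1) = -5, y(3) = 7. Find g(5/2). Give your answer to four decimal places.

Put m_i = g'' at the i-th knot. Here h = (2, 2) and Δ = (-3/2, 6), so the interior equations h_(i-1)·m_(i-1) + 2(h_(i-1)+h_i)·m_i + h_i·m_(i+1) = 6(Δ_i − Δ_(i-1)) read
  2·m_0 + 8·m_1 + 2·m_2 = 6(Δ_1 - Δ_0) = 45
Natural end conditions: m_0 = m_2 = 0.
Solving the tridiagonal system: m_0 = 0, m_1 = 45/8, m_2 = 0.
On [1, 3], g(x) = -5 + 9/4·(x - 1) + 45/16·(x - 1)² - 15/32·(x - 1)³.
With (x - 1) = 3/2: g(5/2) = 799/256.

3.1211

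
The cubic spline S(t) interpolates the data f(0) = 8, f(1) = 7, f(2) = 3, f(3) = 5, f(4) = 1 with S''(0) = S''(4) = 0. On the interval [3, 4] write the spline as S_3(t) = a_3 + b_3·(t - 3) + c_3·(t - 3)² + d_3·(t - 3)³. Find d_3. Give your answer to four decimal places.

Put σ_i = S'' at the i-th knot. Here h = (1, 1, 1, 1) and Δ = (-1, -4, 2, -4), so the interior equations h_(i-1)·σ_(i-1) + 2(h_(i-1)+h_i)·σ_i + h_i·σ_(i+1) = 6(Δ_i − Δ_(i-1)) read
  1·σ_0 + 4·σ_1 + 1·σ_2 = 6(Δ_1 - Δ_0) = -18
  1·σ_1 + 4·σ_2 + 1·σ_3 = 6(Δ_2 - Δ_1) = 36
  1·σ_2 + 4·σ_3 + 1·σ_4 = 6(Δ_3 - Δ_2) = -36
Natural end conditions: σ_0 = σ_4 = 0.
Solving the tridiagonal system: σ_0 = 0, σ_1 = -225/28, σ_2 = 99/7, σ_3 = -351/28, σ_4 = 0.
On [3, 4], with S_3(t) = a_3 + b_3·(t - 3) + c_3·(t - 3)² + d_3·(t - 3)³: c_3 = σ_3/2 = -351/56, d_3 = (σ_4 - σ_3)/(6h_3) = 117/56, b_3 = Δ_3 - h_3(2σ_3 + σ_4)/6 = 5/28.

2.0893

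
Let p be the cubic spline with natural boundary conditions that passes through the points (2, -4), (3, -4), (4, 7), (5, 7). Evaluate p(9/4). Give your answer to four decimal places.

Let M_i = p''(x_i). Step sizes h_i = 1, 1, 1; slopes of the chords Δ_i = (y_(i+1) - y_i)/h_i = 0, 11, 0.
  1·M_0 + 4·M_1 + 1·M_2 = 6(Δ_1 - Δ_0) = 66
  1·M_1 + 4·M_2 + 1·M_3 = 6(Δ_2 - Δ_1) = -66
Natural end conditions: M_0 = M_3 = 0.
Solving: M_0 = 0, M_1 = 22, M_2 = -22, M_3 = 0.
On [2, 3], p(x) = -4 - 11/3·(x - 2) + 0·(x - 2)² + 11/3·(x - 2)³.
With (x - 2) = 1/4: p(9/4) = -311/64.

-4.8594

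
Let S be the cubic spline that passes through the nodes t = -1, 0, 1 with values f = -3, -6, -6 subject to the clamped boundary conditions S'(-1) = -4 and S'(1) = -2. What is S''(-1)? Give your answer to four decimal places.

-0.5000

With m_i denoting the second derivative at x_i, h_i = 1, 1, and Δ_i = (y_(i+1) − y_i)/h_i = -3, 0:
  1·m_0 + 4·m_1 + 1·m_2 = 6(Δ_1 - Δ_0) = 18
Clamped end conditions give two more equations: 2h_0·m_0 + h_0·m_1 = 6(Δ_0 - S'(-1)) = 6 and h_1·m_1 + 2h_1·m_2 = 6(S'(1) - Δ_1) = -12.
Solving: m_0 = -1/2, m_1 = 7, m_2 = -19/2.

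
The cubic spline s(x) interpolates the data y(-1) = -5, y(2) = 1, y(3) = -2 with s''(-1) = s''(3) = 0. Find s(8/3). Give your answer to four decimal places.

-0.8148

Put m_i = s'' at the i-th knot. Here h = (3, 1) and Δ = (2, -3), so the interior equations h_(i-1)·m_(i-1) + 2(h_(i-1)+h_i)·m_i + h_i·m_(i+1) = 6(Δ_i − Δ_(i-1)) read
  3·m_0 + 8·m_1 + 1·m_2 = 6(Δ_1 - Δ_0) = -30
Natural end conditions: m_0 = m_2 = 0.
Hence m_0 = 0, m_1 = -15/4, m_2 = 0.
On [2, 3], s(x) = 1 - 7/4·(x - 2) - 15/8·(x - 2)² + 5/8·(x - 2)³.
With (x - 2) = 2/3: s(8/3) = -22/27.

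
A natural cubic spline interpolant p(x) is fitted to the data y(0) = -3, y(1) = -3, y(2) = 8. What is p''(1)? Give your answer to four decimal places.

With M_i denoting the second derivative at x_i, h_i = 1, 1, and Δ_i = (y_(i+1) − y_i)/h_i = 0, 11:
  1·M_0 + 4·M_1 + 1·M_2 = 6(Δ_1 - Δ_0) = 66
Natural end conditions: M_0 = M_2 = 0.
Solving the tridiagonal system: M_0 = 0, M_1 = 33/2, M_2 = 0.

16.5000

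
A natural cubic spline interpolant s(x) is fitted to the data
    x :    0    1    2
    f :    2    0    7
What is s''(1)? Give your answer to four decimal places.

13.5000

Put M_i = s'' at the i-th knot. Here h = (1, 1) and Δ = (-2, 7), so the interior equations h_(i-1)·M_(i-1) + 2(h_(i-1)+h_i)·M_i + h_i·M_(i+1) = 6(Δ_i − Δ_(i-1)) read
  1·M_0 + 4·M_1 + 1·M_2 = 6(Δ_1 - Δ_0) = 54
Natural end conditions: M_0 = M_2 = 0.
Forward elimination and back-substitution give M_0 = 0, M_1 = 27/2, M_2 = 0.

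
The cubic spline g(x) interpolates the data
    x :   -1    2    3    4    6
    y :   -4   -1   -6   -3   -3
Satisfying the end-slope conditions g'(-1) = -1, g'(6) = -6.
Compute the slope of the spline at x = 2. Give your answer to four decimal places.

-4.5696

Let m_i = g''(x_i). Step sizes h_i = 3, 1, 1, 2; slopes of the chords Δ_i = (y_(i+1) - y_i)/h_i = 1, -5, 3, 0.
  3·m_0 + 8·m_1 + 1·m_2 = 6(Δ_1 - Δ_0) = -36
  1·m_1 + 4·m_2 + 1·m_3 = 6(Δ_2 - Δ_1) = 48
  1·m_2 + 6·m_3 + 2·m_4 = 6(Δ_3 - Δ_2) = -18
Clamped end conditions give two more equations: 2h_0·m_0 + h_0·m_1 = 6(Δ_0 - g'(-1)) = 12 and h_3·m_3 + 2h_3·m_4 = 6(g'(6) - Δ_3) = -36.
Solving the tridiagonal system: m_0 = 504/79, m_1 = -692/79, m_2 = 1180/79, m_3 = -236/79, m_4 = -593/79.
On [2, 3], g'(x) = b_1 + 2c_1·(x - 2) + 3d_1·(x - 2)² with b_1 = Δ_1 - h_1(2m_1 + m_2)/6 = -361/79, c_1 = m_1/2 = -346/79, d_1 = (m_2 - m_1)/(6h_1) = 312/79. So g'(2) = -361/79.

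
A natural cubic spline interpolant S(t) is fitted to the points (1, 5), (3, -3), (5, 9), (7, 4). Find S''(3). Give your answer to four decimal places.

Put M_i = S'' at the i-th knot. Here h = (2, 2, 2) and Δ = (-4, 6, -5/2), so the interior equations h_(i-1)·M_(i-1) + 2(h_(i-1)+h_i)·M_i + h_i·M_(i+1) = 6(Δ_i − Δ_(i-1)) read
  2·M_0 + 8·M_1 + 2·M_2 = 6(Δ_1 - Δ_0) = 60
  2·M_1 + 8·M_2 + 2·M_3 = 6(Δ_2 - Δ_1) = -51
Natural end conditions: M_0 = M_3 = 0.
Solving: M_0 = 0, M_1 = 97/10, M_2 = -44/5, M_3 = 0.

9.7000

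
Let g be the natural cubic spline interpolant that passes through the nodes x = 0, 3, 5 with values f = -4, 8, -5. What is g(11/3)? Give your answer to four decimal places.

With M_i denoting the second derivative at x_i, h_i = 3, 2, and Δ_i = (y_(i+1) − y_i)/h_i = 4, -13/2:
  3·M_0 + 10·M_1 + 2·M_2 = 6(Δ_1 - Δ_0) = -63
Natural end conditions: M_0 = M_2 = 0.
Solving: M_0 = 0, M_1 = -63/10, M_2 = 0.
On [3, 5], g(x) = 8 - 23/10·(x - 3) - 63/20·(x - 3)² + 21/40·(x - 3)³.
With (x - 3) = 2/3: g(11/3) = 47/9.

5.2222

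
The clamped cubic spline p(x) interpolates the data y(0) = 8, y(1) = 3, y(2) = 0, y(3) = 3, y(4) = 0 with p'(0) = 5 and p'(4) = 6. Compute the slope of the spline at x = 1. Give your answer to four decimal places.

Write m_i for p''(x_i). With h_i = 1, 1, 1, 1 and divided differences Δ_i = -5, -3, 3, -3, the continuity of p' gives the tridiagonal system
  1·m_0 + 4·m_1 + 1·m_2 = 6(Δ_1 - Δ_0) = 12
  1·m_1 + 4·m_2 + 1·m_3 = 6(Δ_2 - Δ_1) = 36
  1·m_2 + 4·m_3 + 1·m_4 = 6(Δ_3 - Δ_2) = -36
Clamped end conditions give two more equations: 2h_0·m_0 + h_0·m_1 = 6(Δ_0 - p'(0)) = -60 and h_3·m_3 + 2h_3·m_4 = 6(p'(4) - Δ_3) = 54.
Forward elimination and back-substitution give m_0 = -137/4, m_1 = 17/2, m_2 = 49/4, m_3 = -43/2, m_4 = 151/4.
On [1, 2], p'(x) = b_1 + 2c_1·(x - 1) + 3d_1·(x - 1)² with b_1 = Δ_1 - h_1(2m_1 + m_2)/6 = -63/8, c_1 = m_1/2 = 17/4, d_1 = (m_2 - m_1)/(6h_1) = 5/8. So p'(1) = -63/8.

-7.8750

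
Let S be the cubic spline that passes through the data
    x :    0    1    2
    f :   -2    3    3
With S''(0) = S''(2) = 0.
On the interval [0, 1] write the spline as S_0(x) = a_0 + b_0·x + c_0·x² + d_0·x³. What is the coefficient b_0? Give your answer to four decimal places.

6.2500

Write σ_i for S''(x_i). With h_i = 1, 1 and divided differences Δ_i = 5, 0, the continuity of S' gives the tridiagonal system
  1·σ_0 + 4·σ_1 + 1·σ_2 = 6(Δ_1 - Δ_0) = -30
Natural end conditions: σ_0 = σ_2 = 0.
Solving the tridiagonal system: σ_0 = 0, σ_1 = -15/2, σ_2 = 0.
On [0, 1], with S_0(x) = a_0 + b_0·x + c_0·x² + d_0·x³: c_0 = σ_0/2 = 0, d_0 = (σ_1 - σ_0)/(6h_0) = -5/4, b_0 = Δ_0 - h_0(2σ_0 + σ_1)/6 = 25/4.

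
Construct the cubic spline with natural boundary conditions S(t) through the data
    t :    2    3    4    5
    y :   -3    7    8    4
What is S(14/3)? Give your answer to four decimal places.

5.5506

Let M_i = S''(x_i). Step sizes h_i = 1, 1, 1; slopes of the chords Δ_i = (y_(i+1) - y_i)/h_i = 10, 1, -4.
  1·M_0 + 4·M_1 + 1·M_2 = 6(Δ_1 - Δ_0) = -54
  1·M_1 + 4·M_2 + 1·M_3 = 6(Δ_2 - Δ_1) = -30
Natural end conditions: M_0 = M_3 = 0.
Hence M_0 = 0, M_1 = -62/5, M_2 = -22/5, M_3 = 0.
On [4, 5], S(t) = 8 - 38/15·(t - 4) - 11/5·(t - 4)² + 11/15·(t - 4)³.
With (t - 4) = 2/3: S(14/3) = 2248/405.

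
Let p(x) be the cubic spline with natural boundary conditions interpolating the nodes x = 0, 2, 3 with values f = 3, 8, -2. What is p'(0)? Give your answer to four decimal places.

Put m_i = p'' at the i-th knot. Here h = (2, 1) and Δ = (5/2, -10), so the interior equations h_(i-1)·m_(i-1) + 2(h_(i-1)+h_i)·m_i + h_i·m_(i+1) = 6(Δ_i − Δ_(i-1)) read
  2·m_0 + 6·m_1 + 1·m_2 = 6(Δ_1 - Δ_0) = -75
Natural end conditions: m_0 = m_2 = 0.
Forward elimination and back-substitution give m_0 = 0, m_1 = -25/2, m_2 = 0.
On [0, 2], p'(x) = b_0 + 2c_0·x + 3d_0·x² with b_0 = Δ_0 - h_0(2m_0 + m_1)/6 = 20/3, c_0 = m_0/2 = 0, d_0 = (m_1 - m_0)/(6h_0) = -25/24. So p'(0) = 20/3.

6.6667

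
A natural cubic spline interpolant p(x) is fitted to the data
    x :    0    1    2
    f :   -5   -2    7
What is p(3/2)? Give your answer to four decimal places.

1.9375

Write M_i for p''(x_i). With h_i = 1, 1 and divided differences Δ_i = 3, 9, the continuity of p' gives the tridiagonal system
  1·M_0 + 4·M_1 + 1·M_2 = 6(Δ_1 - Δ_0) = 36
Natural end conditions: M_0 = M_2 = 0.
Hence M_0 = 0, M_1 = 9, M_2 = 0.
On [1, 2], p(x) = -2 + 6·(x - 1) + 9/2·(x - 1)² - 3/2·(x - 1)³.
With (x - 1) = 1/2: p(3/2) = 31/16.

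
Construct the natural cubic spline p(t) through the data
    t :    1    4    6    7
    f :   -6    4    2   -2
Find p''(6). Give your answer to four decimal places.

Let M_i = p''(x_i). Step sizes h_i = 3, 2, 1; slopes of the chords Δ_i = (y_(i+1) - y_i)/h_i = 10/3, -1, -4.
  3·M_0 + 10·M_1 + 2·M_2 = 6(Δ_1 - Δ_0) = -26
  2·M_1 + 6·M_2 + 1·M_3 = 6(Δ_2 - Δ_1) = -18
Natural end conditions: M_0 = M_3 = 0.
Forward elimination and back-substitution give M_0 = 0, M_1 = -15/7, M_2 = -16/7, M_3 = 0.

-2.2857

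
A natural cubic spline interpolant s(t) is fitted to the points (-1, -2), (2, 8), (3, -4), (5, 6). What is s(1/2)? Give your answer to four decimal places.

10.8271

Write m_i for s''(x_i). With h_i = 3, 1, 2 and divided differences Δ_i = 10/3, -12, 5, the continuity of s' gives the tridiagonal system
  3·m_0 + 8·m_1 + 1·m_2 = 6(Δ_1 - Δ_0) = -92
  1·m_1 + 6·m_2 + 2·m_3 = 6(Δ_2 - Δ_1) = 102
Natural end conditions: m_0 = m_3 = 0.
Forward elimination and back-substitution give m_0 = 0, m_1 = -654/47, m_2 = 908/47, m_3 = 0.
On [-1, 2], s(t) = -2 + 1451/141·(t + 1) + 0·(t + 1)² - 109/141·(t + 1)³.
With (t + 1) = 3/2: s(1/2) = 4071/376.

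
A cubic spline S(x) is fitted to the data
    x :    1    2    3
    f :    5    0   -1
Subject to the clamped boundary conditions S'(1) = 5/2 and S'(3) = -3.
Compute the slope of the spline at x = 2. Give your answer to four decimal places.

Write M_i for S''(x_i). With h_i = 1, 1 and divided differences Δ_i = -5, -1, the continuity of S' gives the tridiagonal system
  1·M_0 + 4·M_1 + 1·M_2 = 6(Δ_1 - Δ_0) = 24
Clamped end conditions give two more equations: 2h_0·M_0 + h_0·M_1 = 6(Δ_0 - S'(1)) = -45 and h_1·M_1 + 2h_1·M_2 = 6(S'(3) - Δ_1) = -12.
Solving: M_0 = -125/4, M_1 = 35/2, M_2 = -59/4.
On [2, 3], S'(x) = b_1 + 2c_1·(x - 2) + 3d_1·(x - 2)² with b_1 = Δ_1 - h_1(2M_1 + M_2)/6 = -35/8, c_1 = M_1/2 = 35/4, d_1 = (M_2 - M_1)/(6h_1) = -43/8. So S'(2) = -35/8.

-4.3750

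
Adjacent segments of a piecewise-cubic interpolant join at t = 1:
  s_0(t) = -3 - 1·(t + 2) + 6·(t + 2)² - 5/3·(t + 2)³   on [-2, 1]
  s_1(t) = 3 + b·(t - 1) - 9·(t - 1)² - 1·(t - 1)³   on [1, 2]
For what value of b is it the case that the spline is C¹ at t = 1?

-10

s_0'(t) = -1 + 12·(t + 2) - 5·(t + 2)², so s_0'(1) = -10. On the right, s_1'(1) = b, so b = -10.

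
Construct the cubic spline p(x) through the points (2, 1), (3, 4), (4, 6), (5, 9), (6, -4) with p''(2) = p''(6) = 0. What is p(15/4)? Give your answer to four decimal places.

5.1543

Write M_i for p''(x_i). With h_i = 1, 1, 1, 1 and divided differences Δ_i = 3, 2, 3, -13, the continuity of p' gives the tridiagonal system
  1·M_0 + 4·M_1 + 1·M_2 = 6(Δ_1 - Δ_0) = -6
  1·M_1 + 4·M_2 + 1·M_3 = 6(Δ_2 - Δ_1) = 6
  1·M_2 + 4·M_3 + 1·M_4 = 6(Δ_3 - Δ_2) = -96
Natural end conditions: M_0 = M_4 = 0.
Solving: M_0 = 0, M_1 = -15/4, M_2 = 9, M_3 = -105/4, M_4 = 0.
On [3, 4], p(x) = 4 + 7/4·(x - 3) - 15/8·(x - 3)² + 17/8·(x - 3)³.
With (x - 3) = 3/4: p(15/4) = 2639/512.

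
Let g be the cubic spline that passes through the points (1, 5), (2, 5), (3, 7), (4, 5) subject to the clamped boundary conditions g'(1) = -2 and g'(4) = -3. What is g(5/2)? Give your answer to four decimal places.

With σ_i denoting the second derivative at x_i, h_i = 1, 1, 1, and Δ_i = (y_(i+1) − y_i)/h_i = 0, 2, -2:
  1·σ_0 + 4·σ_1 + 1·σ_2 = 6(Δ_1 - Δ_0) = 12
  1·σ_1 + 4·σ_2 + 1·σ_3 = 6(Δ_2 - Δ_1) = -24
Clamped end conditions give two more equations: 2h_0·σ_0 + h_0·σ_1 = 6(Δ_0 - g'(1)) = 12 and h_2·σ_2 + 2h_2·σ_3 = 6(g'(4) - Δ_2) = -6.
Hence σ_0 = 62/15, σ_1 = 56/15, σ_2 = -106/15, σ_3 = 8/15.
On [2, 3], g(x) = 5 + 29/15·(x - 2) + 28/15·(x - 2)² - 9/5·(x - 2)³.
With (x - 2) = 1/2: g(5/2) = 149/24.

6.2083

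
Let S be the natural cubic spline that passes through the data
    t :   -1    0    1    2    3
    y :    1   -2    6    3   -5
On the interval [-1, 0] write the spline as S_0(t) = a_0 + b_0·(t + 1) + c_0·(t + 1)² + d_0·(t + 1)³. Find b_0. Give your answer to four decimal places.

With M_i denoting the second derivative at x_i, h_i = 1, 1, 1, 1, and Δ_i = (y_(i+1) − y_i)/h_i = -3, 8, -3, -8:
  1·M_0 + 4·M_1 + 1·M_2 = 6(Δ_1 - Δ_0) = 66
  1·M_1 + 4·M_2 + 1·M_3 = 6(Δ_2 - Δ_1) = -66
  1·M_2 + 4·M_3 + 1·M_4 = 6(Δ_3 - Δ_2) = -30
Natural end conditions: M_0 = M_4 = 0.
Forward elimination and back-substitution give M_0 = 0, M_1 = 153/7, M_2 = -150/7, M_3 = -15/7, M_4 = 0.
On [-1, 0], with S_0(t) = a_0 + b_0·(t + 1) + c_0·(t + 1)² + d_0·(t + 1)³: c_0 = M_0/2 = 0, d_0 = (M_1 - M_0)/(6h_0) = 51/14, b_0 = Δ_0 - h_0(2M_0 + M_1)/6 = -93/14.

-6.6429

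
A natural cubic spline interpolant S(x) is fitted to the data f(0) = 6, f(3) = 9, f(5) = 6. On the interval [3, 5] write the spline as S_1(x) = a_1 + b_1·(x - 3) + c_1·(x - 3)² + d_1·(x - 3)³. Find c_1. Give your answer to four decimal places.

With σ_i denoting the second derivative at x_i, h_i = 3, 2, and Δ_i = (y_(i+1) − y_i)/h_i = 1, -3/2:
  3·σ_0 + 10·σ_1 + 2·σ_2 = 6(Δ_1 - Δ_0) = -15
Natural end conditions: σ_0 = σ_2 = 0.
Solving the tridiagonal system: σ_0 = 0, σ_1 = -3/2, σ_2 = 0.
On [3, 5], with S_1(x) = a_1 + b_1·(x - 3) + c_1·(x - 3)² + d_1·(x - 3)³: c_1 = σ_1/2 = -3/4, d_1 = (σ_2 - σ_1)/(6h_1) = 1/8, b_1 = Δ_1 - h_1(2σ_1 + σ_2)/6 = -1/2.

-0.7500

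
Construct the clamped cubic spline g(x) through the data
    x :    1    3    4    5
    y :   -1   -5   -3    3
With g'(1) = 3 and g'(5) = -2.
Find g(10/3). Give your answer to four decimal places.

-5.2660

Put M_i = g'' at the i-th knot. Here h = (2, 1, 1) and Δ = (-2, 2, 6), so the interior equations h_(i-1)·M_(i-1) + 2(h_(i-1)+h_i)·M_i + h_i·M_(i+1) = 6(Δ_i − Δ_(i-1)) read
  2·M_0 + 6·M_1 + 1·M_2 = 6(Δ_1 - Δ_0) = 24
  1·M_1 + 4·M_2 + 1·M_3 = 6(Δ_2 - Δ_1) = 24
Clamped end conditions give two more equations: 2h_0·M_0 + h_0·M_1 = 6(Δ_0 - g'(1)) = -30 and h_2·M_2 + 2h_2·M_3 = 6(g'(5) - Δ_2) = -48.
Solving the tridiagonal system: M_0 = -112/11, M_1 = 59/11, M_2 = 134/11, M_3 = -331/11.
On [3, 4], g(x) = -5 - 20/11·(x - 3) + 59/22·(x - 3)² + 25/22·(x - 3)³.
With (x - 3) = 1/3: g(10/3) = -1564/297.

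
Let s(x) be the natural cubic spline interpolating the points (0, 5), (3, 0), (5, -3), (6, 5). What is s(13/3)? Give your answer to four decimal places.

With m_i denoting the second derivative at x_i, h_i = 3, 2, 1, and Δ_i = (y_(i+1) − y_i)/h_i = -5/3, -3/2, 8:
  3·m_0 + 10·m_1 + 2·m_2 = 6(Δ_1 - Δ_0) = 1
  2·m_1 + 6·m_2 + 1·m_3 = 6(Δ_2 - Δ_1) = 57
Natural end conditions: m_0 = m_3 = 0.
Forward elimination and back-substitution give m_0 = 0, m_1 = -27/14, m_2 = 71/7, m_3 = 0.
On [3, 5], s(x) = 0 - 151/42·(x - 3) - 27/28·(x - 3)² + 169/168·(x - 3)³.
With (x - 3) = 4/3: s(13/3) = -334/81.

-4.1235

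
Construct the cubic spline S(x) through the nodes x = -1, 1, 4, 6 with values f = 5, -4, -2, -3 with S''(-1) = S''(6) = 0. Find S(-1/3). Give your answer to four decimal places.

Write M_i for S''(x_i). With h_i = 2, 3, 2 and divided differences Δ_i = -9/2, 2/3, -1/2, the continuity of S' gives the tridiagonal system
  2·M_0 + 10·M_1 + 3·M_2 = 6(Δ_1 - Δ_0) = 31
  3·M_1 + 10·M_2 + 2·M_3 = 6(Δ_2 - Δ_1) = -7
Natural end conditions: M_0 = M_3 = 0.
Hence M_0 = 0, M_1 = 331/91, M_2 = -163/91, M_3 = 0.
On [-1, 1], S(x) = 5 - 3119/546·(x + 1) + 0·(x + 1)² + 331/1092·(x + 1)³.
With (x + 1) = 2/3: S(-1/3) = 9446/7371.

1.2815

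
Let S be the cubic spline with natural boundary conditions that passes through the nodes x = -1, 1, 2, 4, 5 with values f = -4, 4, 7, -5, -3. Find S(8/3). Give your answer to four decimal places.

Put M_i = S'' at the i-th knot. Here h = (2, 1, 2, 1) and Δ = (4, 3, -6, 2), so the interior equations h_(i-1)·M_(i-1) + 2(h_(i-1)+h_i)·M_i + h_i·M_(i+1) = 6(Δ_i − Δ_(i-1)) read
  2·M_0 + 6·M_1 + 1·M_2 = 6(Δ_1 - Δ_0) = -6
  1·M_1 + 6·M_2 + 2·M_3 = 6(Δ_2 - Δ_1) = -54
  2·M_2 + 6·M_3 + 1·M_4 = 6(Δ_3 - Δ_2) = 48
Natural end conditions: M_0 = M_4 = 0.
Hence M_0 = 0, M_1 = 38/31, M_2 = -414/31, M_3 = 386/31, M_4 = 0.
On [2, 4], S(x) = 7 - 116/93·(x - 2) - 207/31·(x - 2)² + 200/93·(x - 2)³.
With (x - 2) = 2/3: S(8/3) = 9637/2511.

3.8379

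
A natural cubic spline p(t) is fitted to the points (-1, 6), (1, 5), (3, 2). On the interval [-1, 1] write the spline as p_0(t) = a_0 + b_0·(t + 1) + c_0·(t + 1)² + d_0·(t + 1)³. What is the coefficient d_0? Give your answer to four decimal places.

Write M_i for p''(x_i). With h_i = 2, 2 and divided differences Δ_i = -1/2, -3/2, the continuity of p' gives the tridiagonal system
  2·M_0 + 8·M_1 + 2·M_2 = 6(Δ_1 - Δ_0) = -6
Natural end conditions: M_0 = M_2 = 0.
Solving the tridiagonal system: M_0 = 0, M_1 = -3/4, M_2 = 0.
On [-1, 1], with p_0(t) = a_0 + b_0·(t + 1) + c_0·(t + 1)² + d_0·(t + 1)³: c_0 = M_0/2 = 0, d_0 = (M_1 - M_0)/(6h_0) = -1/16, b_0 = Δ_0 - h_0(2M_0 + M_1)/6 = -1/4.

-0.0625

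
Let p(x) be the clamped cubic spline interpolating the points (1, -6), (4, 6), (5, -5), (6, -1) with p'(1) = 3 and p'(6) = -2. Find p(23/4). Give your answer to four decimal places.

-1.4440

Write M_i for p''(x_i). With h_i = 3, 1, 1 and divided differences Δ_i = 4, -11, 4, the continuity of p' gives the tridiagonal system
  3·M_0 + 8·M_1 + 1·M_2 = 6(Δ_1 - Δ_0) = -90
  1·M_1 + 4·M_2 + 1·M_3 = 6(Δ_2 - Δ_1) = 90
Clamped end conditions give two more equations: 2h_0·M_0 + h_0·M_1 = 6(Δ_0 - p'(1)) = 6 and h_2·M_2 + 2h_2·M_3 = 6(p'(6) - Δ_2) = -36.
Solving the tridiagonal system: M_0 = 318/29, M_1 = -578/29, M_2 = 1060/29, M_3 = -1052/29.
On [5, 6], p(x) = -5 - 62/29·(x - 5) + 530/29·(x - 5)² - 352/29·(x - 5)³.
With (x - 5) = 3/4: p(23/4) = -335/232.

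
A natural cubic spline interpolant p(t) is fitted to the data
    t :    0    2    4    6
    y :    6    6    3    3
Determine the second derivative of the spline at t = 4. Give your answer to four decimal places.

With M_i denoting the second derivative at x_i, h_i = 2, 2, 2, and Δ_i = (y_(i+1) − y_i)/h_i = 0, -3/2, 0:
  2·M_0 + 8·M_1 + 2·M_2 = 6(Δ_1 - Δ_0) = -9
  2·M_1 + 8·M_2 + 2·M_3 = 6(Δ_2 - Δ_1) = 9
Natural end conditions: M_0 = M_3 = 0.
Solving the tridiagonal system: M_0 = 0, M_1 = -3/2, M_2 = 3/2, M_3 = 0.

1.5000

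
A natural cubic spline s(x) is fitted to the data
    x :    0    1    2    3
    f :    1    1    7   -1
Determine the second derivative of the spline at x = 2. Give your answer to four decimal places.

-24.8000

Let M_i = s''(x_i). Step sizes h_i = 1, 1, 1; slopes of the chords Δ_i = (y_(i+1) - y_i)/h_i = 0, 6, -8.
  1·M_0 + 4·M_1 + 1·M_2 = 6(Δ_1 - Δ_0) = 36
  1·M_1 + 4·M_2 + 1·M_3 = 6(Δ_2 - Δ_1) = -84
Natural end conditions: M_0 = M_3 = 0.
Solving: M_0 = 0, M_1 = 76/5, M_2 = -124/5, M_3 = 0.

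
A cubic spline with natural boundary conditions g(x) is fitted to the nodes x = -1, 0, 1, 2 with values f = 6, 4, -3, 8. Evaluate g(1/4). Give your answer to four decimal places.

1.8781

Put M_i = g'' at the i-th knot. Here h = (1, 1, 1) and Δ = (-2, -7, 11), so the interior equations h_(i-1)·M_(i-1) + 2(h_(i-1)+h_i)·M_i + h_i·M_(i+1) = 6(Δ_i − Δ_(i-1)) read
  1·M_0 + 4·M_1 + 1·M_2 = 6(Δ_1 - Δ_0) = -30
  1·M_1 + 4·M_2 + 1·M_3 = 6(Δ_2 - Δ_1) = 108
Natural end conditions: M_0 = M_3 = 0.
Solving the tridiagonal system: M_0 = 0, M_1 = -76/5, M_2 = 154/5, M_3 = 0.
On [0, 1], g(x) = 4 - 106/15·x - 38/5·x² + 23/3·x³.
With x = 1/4: g(1/4) = 601/320.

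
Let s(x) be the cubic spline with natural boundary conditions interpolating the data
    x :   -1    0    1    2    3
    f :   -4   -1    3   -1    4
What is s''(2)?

18

Let M_i = s''(x_i). Step sizes h_i = 1, 1, 1, 1; slopes of the chords Δ_i = (y_(i+1) - y_i)/h_i = 3, 4, -4, 5.
  1·M_0 + 4·M_1 + 1·M_2 = 6(Δ_1 - Δ_0) = 6
  1·M_1 + 4·M_2 + 1·M_3 = 6(Δ_2 - Δ_1) = -48
  1·M_2 + 4·M_3 + 1·M_4 = 6(Δ_3 - Δ_2) = 54
Natural end conditions: M_0 = M_4 = 0.
Solving the tridiagonal system: M_0 = 0, M_1 = 6, M_2 = -18, M_3 = 18, M_4 = 0.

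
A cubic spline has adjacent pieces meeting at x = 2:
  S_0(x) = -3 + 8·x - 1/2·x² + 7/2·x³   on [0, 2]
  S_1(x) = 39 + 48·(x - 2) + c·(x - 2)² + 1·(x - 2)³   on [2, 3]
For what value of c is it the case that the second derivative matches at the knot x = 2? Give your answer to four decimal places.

20.5000

S_0''(x) = -1 + 21·x, so S_0''(2) = 41. On the right, S_1''(2) = 2c, so c = 41/2.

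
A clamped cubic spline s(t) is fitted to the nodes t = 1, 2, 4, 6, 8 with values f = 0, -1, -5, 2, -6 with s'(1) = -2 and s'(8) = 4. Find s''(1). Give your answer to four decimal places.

5.3372

With M_i denoting the second derivative at x_i, h_i = 1, 2, 2, 2, and Δ_i = (y_(i+1) − y_i)/h_i = -1, -2, 7/2, -4:
  1·M_0 + 6·M_1 + 2·M_2 = 6(Δ_1 - Δ_0) = -6
  2·M_1 + 8·M_2 + 2·M_3 = 6(Δ_2 - Δ_1) = 33
  2·M_2 + 8·M_3 + 2·M_4 = 6(Δ_3 - Δ_2) = -45
Clamped end conditions give two more equations: 2h_0·M_0 + h_0·M_1 = 6(Δ_0 - s'(1)) = 6 and h_3·M_3 + 2h_3·M_4 = 6(s'(8) - Δ_3) = 48.
Solving the tridiagonal system: M_0 = 459/86, M_1 = -201/43, M_2 = 1437/172, M_3 = -1053/86, M_4 = 3117/172.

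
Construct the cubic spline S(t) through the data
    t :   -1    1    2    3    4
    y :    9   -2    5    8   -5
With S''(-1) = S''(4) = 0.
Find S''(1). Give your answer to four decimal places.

With M_i denoting the second derivative at x_i, h_i = 2, 1, 1, 1, and Δ_i = (y_(i+1) − y_i)/h_i = -11/2, 7, 3, -13:
  2·M_0 + 6·M_1 + 1·M_2 = 6(Δ_1 - Δ_0) = 75
  1·M_1 + 4·M_2 + 1·M_3 = 6(Δ_2 - Δ_1) = -24
  1·M_2 + 4·M_3 + 1·M_4 = 6(Δ_3 - Δ_2) = -96
Natural end conditions: M_0 = M_4 = 0.
Solving the tridiagonal system: M_0 = 0, M_1 = 1125/86, M_2 = -150/43, M_3 = -1989/86, M_4 = 0.

13.0814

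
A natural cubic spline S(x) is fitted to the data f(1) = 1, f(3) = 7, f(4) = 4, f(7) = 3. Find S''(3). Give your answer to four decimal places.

-6.4681

With M_i denoting the second derivative at x_i, h_i = 2, 1, 3, and Δ_i = (y_(i+1) − y_i)/h_i = 3, -3, -1/3:
  2·M_0 + 6·M_1 + 1·M_2 = 6(Δ_1 - Δ_0) = -36
  1·M_1 + 8·M_2 + 3·M_3 = 6(Δ_2 - Δ_1) = 16
Natural end conditions: M_0 = M_3 = 0.
Solving: M_0 = 0, M_1 = -304/47, M_2 = 132/47, M_3 = 0.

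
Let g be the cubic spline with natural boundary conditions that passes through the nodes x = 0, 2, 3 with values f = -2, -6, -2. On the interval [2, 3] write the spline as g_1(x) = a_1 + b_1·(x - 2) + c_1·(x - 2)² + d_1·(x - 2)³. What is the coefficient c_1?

3

Write σ_i for g''(x_i). With h_i = 2, 1 and divided differences Δ_i = -2, 4, the continuity of g' gives the tridiagonal system
  2·σ_0 + 6·σ_1 + 1·σ_2 = 6(Δ_1 - Δ_0) = 36
Natural end conditions: σ_0 = σ_2 = 0.
Hence σ_0 = 0, σ_1 = 6, σ_2 = 0.
On [2, 3], with g_1(x) = a_1 + b_1·(x - 2) + c_1·(x - 2)² + d_1·(x - 2)³: c_1 = σ_1/2 = 3, d_1 = (σ_2 - σ_1)/(6h_1) = -1, b_1 = Δ_1 - h_1(2σ_1 + σ_2)/6 = 2.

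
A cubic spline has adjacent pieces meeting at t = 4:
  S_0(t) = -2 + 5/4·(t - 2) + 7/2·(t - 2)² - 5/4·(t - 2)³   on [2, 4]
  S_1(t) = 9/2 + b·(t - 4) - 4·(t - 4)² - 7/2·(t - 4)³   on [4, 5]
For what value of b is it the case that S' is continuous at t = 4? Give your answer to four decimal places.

S_0'(t) = 5/4 + 7·(t - 2) - 15/4·(t - 2)², so S_0'(4) = 1/4. On the right, S_1'(4) = b, so b = 1/4.

0.2500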